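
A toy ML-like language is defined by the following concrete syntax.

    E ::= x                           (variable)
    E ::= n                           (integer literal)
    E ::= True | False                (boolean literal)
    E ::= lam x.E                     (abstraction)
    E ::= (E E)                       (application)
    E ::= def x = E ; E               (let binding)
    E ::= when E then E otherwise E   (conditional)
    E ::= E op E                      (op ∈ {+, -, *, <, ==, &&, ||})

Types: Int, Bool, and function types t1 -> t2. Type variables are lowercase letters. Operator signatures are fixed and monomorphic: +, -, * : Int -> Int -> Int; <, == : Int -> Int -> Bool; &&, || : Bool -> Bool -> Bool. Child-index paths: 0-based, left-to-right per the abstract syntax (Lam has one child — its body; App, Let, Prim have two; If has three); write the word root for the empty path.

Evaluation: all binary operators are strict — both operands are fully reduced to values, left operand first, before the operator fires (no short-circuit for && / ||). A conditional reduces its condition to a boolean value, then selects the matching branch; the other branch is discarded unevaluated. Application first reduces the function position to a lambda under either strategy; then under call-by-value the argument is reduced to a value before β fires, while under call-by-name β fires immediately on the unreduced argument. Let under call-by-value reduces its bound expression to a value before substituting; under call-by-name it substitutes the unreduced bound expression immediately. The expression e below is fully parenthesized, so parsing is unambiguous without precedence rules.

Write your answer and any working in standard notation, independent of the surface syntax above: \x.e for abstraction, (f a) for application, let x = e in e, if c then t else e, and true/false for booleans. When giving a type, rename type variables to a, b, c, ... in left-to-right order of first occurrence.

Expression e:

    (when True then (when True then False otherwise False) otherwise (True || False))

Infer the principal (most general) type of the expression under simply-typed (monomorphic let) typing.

Answer: Bool

Derivation:
  unify Bool ~ Bool
  unify Bool ~ Bool
  unify Bool ~ Bool
  unify Bool ~ Bool
  unify Bool ~ Bool
  unify Bool ~ Bool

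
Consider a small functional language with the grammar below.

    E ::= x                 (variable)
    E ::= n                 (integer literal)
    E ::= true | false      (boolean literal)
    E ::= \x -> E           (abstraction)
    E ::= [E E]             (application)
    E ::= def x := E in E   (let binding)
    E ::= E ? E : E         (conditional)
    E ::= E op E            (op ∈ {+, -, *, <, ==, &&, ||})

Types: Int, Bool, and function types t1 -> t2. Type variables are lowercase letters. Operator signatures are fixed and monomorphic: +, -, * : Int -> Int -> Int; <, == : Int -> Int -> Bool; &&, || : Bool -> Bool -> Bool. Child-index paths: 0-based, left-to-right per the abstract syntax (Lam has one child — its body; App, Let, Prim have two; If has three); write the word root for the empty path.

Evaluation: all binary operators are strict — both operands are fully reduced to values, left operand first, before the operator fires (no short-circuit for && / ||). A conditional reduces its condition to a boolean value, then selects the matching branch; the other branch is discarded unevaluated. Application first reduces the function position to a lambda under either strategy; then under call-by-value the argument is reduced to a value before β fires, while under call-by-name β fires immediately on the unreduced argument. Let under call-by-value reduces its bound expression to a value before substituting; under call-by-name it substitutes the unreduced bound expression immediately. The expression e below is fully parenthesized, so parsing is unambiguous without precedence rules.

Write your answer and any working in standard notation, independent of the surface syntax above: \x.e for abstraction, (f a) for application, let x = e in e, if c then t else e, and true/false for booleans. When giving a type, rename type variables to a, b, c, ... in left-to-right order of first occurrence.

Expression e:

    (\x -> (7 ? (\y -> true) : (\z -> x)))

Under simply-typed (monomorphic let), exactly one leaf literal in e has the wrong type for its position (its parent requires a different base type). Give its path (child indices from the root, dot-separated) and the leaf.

Answer: 0.0 : 7

Derivation:
  unify Int ~ Bool
  FAIL: mismatch Int ~ Bool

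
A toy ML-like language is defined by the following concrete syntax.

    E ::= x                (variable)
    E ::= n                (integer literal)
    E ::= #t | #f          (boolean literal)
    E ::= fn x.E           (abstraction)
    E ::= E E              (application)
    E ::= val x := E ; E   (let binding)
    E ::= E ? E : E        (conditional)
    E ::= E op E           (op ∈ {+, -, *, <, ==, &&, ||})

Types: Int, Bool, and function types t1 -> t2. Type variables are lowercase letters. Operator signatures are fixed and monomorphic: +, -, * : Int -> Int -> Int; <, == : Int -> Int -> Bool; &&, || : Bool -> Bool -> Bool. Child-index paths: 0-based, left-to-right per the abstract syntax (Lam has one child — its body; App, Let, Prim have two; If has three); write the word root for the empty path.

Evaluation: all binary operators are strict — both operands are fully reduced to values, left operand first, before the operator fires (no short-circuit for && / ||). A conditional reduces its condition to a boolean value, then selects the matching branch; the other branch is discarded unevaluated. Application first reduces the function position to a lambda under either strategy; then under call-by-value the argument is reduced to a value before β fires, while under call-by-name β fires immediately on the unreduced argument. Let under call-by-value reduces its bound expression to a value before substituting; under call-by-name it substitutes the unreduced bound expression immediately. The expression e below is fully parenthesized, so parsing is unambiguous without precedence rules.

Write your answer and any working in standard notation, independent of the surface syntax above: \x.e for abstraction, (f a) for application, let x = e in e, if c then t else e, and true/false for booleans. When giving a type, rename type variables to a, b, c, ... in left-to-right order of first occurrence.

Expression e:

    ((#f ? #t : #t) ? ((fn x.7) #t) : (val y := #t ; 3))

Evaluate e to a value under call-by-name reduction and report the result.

Answer: 7

Trace:
step 0: (if (if false then true else true) then ((\x.7) true) else (let y = true in 3))
step 1: [if@0] (if true then ((\x.7) true) else (let y = true in 3))
step 2: [if@root] ((\x.7) true)
step 3: [beta@root] 7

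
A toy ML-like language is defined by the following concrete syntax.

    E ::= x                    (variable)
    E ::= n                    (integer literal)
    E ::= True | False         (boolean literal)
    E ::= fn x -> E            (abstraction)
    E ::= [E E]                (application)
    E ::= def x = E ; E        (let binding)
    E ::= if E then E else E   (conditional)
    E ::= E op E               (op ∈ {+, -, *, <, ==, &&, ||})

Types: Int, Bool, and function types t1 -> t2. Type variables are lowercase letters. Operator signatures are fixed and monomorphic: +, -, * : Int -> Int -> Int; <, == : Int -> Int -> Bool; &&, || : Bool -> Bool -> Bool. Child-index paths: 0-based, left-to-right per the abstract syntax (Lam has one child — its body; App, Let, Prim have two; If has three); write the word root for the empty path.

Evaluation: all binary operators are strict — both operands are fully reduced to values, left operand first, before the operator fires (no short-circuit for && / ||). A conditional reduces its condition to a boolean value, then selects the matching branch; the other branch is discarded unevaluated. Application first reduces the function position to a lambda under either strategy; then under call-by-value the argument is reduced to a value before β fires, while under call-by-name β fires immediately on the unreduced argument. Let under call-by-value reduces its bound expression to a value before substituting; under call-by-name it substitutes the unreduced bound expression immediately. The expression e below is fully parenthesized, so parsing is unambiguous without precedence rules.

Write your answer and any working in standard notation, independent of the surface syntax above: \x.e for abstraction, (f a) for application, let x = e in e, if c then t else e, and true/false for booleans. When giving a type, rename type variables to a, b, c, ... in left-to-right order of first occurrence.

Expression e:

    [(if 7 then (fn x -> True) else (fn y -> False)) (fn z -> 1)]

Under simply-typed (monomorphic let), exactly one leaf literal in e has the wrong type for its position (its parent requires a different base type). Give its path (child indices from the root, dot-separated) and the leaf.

Derivation:
  unify Int ~ Bool
  FAIL: mismatch Int ~ Bool

Answer: 0.0 : 7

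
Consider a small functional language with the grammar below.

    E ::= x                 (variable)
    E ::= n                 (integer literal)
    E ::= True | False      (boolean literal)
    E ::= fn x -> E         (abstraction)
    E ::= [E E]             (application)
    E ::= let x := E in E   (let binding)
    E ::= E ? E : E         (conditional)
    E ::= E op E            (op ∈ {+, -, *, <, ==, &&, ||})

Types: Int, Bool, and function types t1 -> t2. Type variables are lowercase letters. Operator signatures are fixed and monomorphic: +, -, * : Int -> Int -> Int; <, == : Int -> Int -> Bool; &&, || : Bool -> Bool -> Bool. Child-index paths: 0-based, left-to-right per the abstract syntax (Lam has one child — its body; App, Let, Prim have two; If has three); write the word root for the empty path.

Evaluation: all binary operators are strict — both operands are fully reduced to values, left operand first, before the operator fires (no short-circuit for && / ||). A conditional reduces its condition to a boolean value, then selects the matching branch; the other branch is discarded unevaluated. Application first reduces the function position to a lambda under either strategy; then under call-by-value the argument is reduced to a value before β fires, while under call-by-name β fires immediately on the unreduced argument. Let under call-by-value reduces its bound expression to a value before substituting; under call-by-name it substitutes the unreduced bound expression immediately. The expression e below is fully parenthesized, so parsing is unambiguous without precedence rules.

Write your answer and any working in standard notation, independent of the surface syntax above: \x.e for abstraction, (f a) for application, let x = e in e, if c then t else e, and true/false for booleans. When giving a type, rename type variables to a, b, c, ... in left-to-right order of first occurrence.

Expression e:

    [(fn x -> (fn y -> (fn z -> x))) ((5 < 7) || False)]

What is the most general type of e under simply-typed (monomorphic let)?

Trace:
x : a
\z._ : c -> a
\y._ : b -> c -> a
\x._ : a -> b -> c -> a
  unify Int ~ Int
  unify Int ~ Int
  unify Bool ~ Bool
  unify Bool ~ Bool
  unify a -> b -> c -> a ~ Bool -> d
  unify a ~ Bool
  unify b -> c -> Bool ~ d
_ _ : b -> c -> Bool

Answer: a -> b -> Bool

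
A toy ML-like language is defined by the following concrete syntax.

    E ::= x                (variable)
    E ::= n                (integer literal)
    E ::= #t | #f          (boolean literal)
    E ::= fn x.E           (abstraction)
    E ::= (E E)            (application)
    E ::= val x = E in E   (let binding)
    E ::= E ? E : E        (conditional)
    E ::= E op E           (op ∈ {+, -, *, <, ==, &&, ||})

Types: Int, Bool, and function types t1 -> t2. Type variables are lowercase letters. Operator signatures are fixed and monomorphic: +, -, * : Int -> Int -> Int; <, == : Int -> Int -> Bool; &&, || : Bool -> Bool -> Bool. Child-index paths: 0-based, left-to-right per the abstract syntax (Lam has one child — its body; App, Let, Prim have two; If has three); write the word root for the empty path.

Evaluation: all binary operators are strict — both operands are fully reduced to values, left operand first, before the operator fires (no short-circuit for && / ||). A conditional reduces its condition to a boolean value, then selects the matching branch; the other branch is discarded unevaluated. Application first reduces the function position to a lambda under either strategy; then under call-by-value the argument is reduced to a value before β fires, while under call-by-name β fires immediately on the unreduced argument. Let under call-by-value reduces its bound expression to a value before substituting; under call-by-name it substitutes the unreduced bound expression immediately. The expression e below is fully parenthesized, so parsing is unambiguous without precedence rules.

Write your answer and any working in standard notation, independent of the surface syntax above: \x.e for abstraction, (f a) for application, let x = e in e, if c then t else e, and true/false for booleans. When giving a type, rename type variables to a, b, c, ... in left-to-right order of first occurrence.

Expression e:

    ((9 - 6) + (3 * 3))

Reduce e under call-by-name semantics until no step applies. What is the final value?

Answer: 12

Working:
step 0: ((9 - 6) + (3 * 3))
step 1: [delta@0] (3 + (3 * 3))
step 2: [delta@1] (3 + 9)
step 3: [delta@root] 12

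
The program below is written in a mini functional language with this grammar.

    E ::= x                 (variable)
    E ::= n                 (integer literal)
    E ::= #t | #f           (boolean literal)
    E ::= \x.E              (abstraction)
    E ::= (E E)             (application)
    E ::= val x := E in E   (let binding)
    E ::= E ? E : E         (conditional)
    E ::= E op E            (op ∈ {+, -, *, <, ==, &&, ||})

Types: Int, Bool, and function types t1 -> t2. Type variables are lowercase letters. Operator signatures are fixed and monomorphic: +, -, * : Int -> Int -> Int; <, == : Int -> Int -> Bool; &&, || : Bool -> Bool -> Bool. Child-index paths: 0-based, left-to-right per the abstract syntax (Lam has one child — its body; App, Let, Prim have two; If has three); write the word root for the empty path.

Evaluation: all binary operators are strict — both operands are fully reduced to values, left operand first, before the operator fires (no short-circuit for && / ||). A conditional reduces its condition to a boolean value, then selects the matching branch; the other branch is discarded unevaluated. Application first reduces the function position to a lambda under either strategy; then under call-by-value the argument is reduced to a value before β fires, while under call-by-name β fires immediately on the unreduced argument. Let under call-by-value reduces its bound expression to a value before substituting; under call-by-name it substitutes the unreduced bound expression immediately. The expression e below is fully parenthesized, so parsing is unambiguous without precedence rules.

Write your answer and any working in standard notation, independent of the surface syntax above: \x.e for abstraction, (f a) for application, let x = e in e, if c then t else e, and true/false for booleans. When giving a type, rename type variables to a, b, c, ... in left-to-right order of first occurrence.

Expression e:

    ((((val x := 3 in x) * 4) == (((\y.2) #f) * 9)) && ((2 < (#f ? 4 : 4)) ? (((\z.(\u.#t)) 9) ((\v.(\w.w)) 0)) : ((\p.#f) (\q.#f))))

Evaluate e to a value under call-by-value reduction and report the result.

Answer: false

Working:
step 0: ((((let x = 3 in x) * 4) == (((\y.2) false) * 9)) && (if (2 < (if false then 4 else 4)) then (((\z.(\u.true)) 9) ((\v.(\w.w)) 0)) else ((\p.false) (\q.false))))
step 1: [let@0.0.0] (((3 * 4) == (((\y.2) false) * 9)) && (if (2 < (if false then 4 else 4)) then (((\z.(\u.true)) 9) ((\v.(\w.w)) 0)) else ((\p.false) (\q.false))))
step 2: [delta@0.0] ((12 == (((\y.2) false) * 9)) && (if (2 < (if false then 4 else 4)) then (((\z.(\u.true)) 9) ((\v.(\w.w)) 0)) else ((\p.false) (\q.false))))
step 3: [beta@0.1.0] ((12 == (2 * 9)) && (if (2 < (if false then 4 else 4)) then (((\z.(\u.true)) 9) ((\v.(\w.w)) 0)) else ((\p.false) (\q.false))))
step 4: [delta@0.1] ((12 == 18) && (if (2 < (if false then 4 else 4)) then (((\z.(\u.true)) 9) ((\v.(\w.w)) 0)) else ((\p.false) (\q.false))))
step 5: [delta@0] (false && (if (2 < (if false then 4 else 4)) then (((\z.(\u.true)) 9) ((\v.(\w.w)) 0)) else ((\p.false) (\q.false))))
step 6: [if@1.0.1] (false && (if (2 < 4) then (((\z.(\u.true)) 9) ((\v.(\w.w)) 0)) else ((\p.false) (\q.false))))
step 7: [delta@1.0] (false && (if true then (((\z.(\u.true)) 9) ((\v.(\w.w)) 0)) else ((\p.false) (\q.false))))
step 8: [if@1] (false && (((\z.(\u.true)) 9) ((\v.(\w.w)) 0)))
step 9: [beta@1.0] (false && ((\u.true) ((\v.(\w.w)) 0)))
step 10: [beta@1.1] (false && ((\u.true) (\w.w)))
step 11: [beta@1] (false && true)
step 12: [delta@root] false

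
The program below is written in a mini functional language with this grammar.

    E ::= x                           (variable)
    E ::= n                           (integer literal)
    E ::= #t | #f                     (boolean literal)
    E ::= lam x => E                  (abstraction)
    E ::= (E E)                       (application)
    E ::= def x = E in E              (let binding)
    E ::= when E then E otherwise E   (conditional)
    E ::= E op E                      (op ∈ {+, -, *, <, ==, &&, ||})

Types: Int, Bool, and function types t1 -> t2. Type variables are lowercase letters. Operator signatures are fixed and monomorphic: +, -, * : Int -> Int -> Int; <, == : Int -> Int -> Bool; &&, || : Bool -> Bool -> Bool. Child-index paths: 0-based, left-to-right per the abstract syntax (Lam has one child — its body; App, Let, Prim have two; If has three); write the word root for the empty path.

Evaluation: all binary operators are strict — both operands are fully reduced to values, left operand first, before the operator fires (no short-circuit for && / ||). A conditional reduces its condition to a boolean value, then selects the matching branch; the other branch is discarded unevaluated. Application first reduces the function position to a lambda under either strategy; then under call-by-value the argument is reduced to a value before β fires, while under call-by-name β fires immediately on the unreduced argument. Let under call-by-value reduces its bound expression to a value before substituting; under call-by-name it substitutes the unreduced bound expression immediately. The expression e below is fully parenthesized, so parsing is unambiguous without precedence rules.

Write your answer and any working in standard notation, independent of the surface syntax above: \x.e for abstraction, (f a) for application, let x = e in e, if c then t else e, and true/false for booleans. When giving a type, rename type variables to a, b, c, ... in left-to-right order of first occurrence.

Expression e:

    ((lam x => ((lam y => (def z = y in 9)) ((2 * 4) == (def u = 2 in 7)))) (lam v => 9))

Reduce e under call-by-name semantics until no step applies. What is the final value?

Answer: 9

Trace:
step 0: ((\x.((\y.(let z = y in 9)) ((2 * 4) == (let u = 2 in 7)))) (\v.9))
step 1: [beta@root] ((\y.(let z = y in 9)) ((2 * 4) == (let u = 2 in 7)))
step 2: [beta@root] (let z = ((2 * 4) == (let u = 2 in 7)) in 9)
step 3: [let@root] 9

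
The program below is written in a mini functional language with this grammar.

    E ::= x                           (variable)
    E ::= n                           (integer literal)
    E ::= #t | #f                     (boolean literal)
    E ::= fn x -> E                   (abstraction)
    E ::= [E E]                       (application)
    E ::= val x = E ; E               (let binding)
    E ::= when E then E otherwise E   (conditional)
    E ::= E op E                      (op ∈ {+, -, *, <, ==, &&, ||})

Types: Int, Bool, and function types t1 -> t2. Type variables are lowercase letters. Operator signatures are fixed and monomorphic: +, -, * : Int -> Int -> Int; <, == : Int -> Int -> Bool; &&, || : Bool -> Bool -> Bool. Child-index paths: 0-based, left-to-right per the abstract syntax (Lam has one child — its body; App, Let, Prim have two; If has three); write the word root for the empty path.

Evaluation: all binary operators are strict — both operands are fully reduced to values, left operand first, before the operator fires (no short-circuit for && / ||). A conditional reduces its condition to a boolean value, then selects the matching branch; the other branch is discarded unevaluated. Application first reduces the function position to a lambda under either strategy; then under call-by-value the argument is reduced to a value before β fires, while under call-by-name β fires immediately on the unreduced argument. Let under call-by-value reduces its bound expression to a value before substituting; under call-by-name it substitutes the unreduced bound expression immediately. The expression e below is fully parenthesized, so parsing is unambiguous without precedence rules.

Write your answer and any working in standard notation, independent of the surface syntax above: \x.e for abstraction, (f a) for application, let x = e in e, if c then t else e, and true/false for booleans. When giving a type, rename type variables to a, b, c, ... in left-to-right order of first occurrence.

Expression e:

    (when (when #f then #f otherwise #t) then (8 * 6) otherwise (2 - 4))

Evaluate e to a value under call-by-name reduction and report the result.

Derivation:
step 0: (if (if false then false else true) then (8 * 6) else (2 - 4))
step 1: [if@0] (if true then (8 * 6) else (2 - 4))
step 2: [if@root] (8 * 6)
step 3: [delta@root] 48

Answer: 48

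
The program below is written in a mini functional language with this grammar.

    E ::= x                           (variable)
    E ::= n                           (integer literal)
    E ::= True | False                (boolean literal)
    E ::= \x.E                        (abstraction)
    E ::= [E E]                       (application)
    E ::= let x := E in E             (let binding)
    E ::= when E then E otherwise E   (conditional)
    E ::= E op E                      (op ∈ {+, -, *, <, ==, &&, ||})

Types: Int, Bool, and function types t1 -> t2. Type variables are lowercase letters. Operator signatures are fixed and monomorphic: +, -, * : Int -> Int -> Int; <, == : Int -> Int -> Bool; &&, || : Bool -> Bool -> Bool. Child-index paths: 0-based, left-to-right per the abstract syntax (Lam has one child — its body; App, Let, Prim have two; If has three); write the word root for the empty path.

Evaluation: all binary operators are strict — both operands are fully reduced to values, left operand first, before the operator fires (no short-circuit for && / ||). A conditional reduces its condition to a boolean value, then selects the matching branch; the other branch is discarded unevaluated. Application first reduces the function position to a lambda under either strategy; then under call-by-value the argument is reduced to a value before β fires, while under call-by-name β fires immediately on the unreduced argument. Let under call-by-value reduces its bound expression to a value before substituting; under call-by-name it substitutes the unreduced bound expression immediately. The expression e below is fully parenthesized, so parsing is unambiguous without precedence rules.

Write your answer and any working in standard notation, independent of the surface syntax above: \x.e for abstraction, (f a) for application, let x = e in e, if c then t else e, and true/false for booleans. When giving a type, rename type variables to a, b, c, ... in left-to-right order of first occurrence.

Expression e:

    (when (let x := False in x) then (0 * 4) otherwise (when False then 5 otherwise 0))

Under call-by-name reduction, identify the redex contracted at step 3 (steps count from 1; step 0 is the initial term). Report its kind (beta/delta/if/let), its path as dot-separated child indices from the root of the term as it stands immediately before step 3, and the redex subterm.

Answer: if at root : (if false then 5 else 0)

Working:
step 0: (if (let x = false in x) then (0 * 4) else (if false then 5 else 0))
step 1: [let@0] (if false then (0 * 4) else (if false then 5 else 0))
step 2: [if@root] (if false then 5 else 0)
step 3: [if@root] 0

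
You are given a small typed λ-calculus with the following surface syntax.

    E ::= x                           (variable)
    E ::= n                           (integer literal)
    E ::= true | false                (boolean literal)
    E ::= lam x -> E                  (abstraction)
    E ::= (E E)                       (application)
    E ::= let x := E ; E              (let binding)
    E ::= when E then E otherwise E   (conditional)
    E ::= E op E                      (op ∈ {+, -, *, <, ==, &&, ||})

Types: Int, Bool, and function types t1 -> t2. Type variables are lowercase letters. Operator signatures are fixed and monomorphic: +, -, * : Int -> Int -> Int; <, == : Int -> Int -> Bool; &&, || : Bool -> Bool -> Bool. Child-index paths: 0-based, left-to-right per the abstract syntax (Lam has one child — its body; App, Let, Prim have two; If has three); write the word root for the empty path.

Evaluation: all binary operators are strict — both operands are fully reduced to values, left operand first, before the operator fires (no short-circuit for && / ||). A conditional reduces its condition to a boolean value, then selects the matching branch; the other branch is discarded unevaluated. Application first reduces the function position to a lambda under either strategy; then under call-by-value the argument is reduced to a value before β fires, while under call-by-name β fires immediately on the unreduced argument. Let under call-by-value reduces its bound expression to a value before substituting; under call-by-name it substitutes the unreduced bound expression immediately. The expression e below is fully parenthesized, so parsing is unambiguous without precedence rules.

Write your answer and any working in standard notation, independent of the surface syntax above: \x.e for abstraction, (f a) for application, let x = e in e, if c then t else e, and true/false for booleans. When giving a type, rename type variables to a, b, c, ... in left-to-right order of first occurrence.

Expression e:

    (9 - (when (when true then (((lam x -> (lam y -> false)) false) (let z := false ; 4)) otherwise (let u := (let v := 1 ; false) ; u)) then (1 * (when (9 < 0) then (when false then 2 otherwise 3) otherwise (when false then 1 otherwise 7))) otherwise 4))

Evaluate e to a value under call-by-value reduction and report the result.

Answer: 5

Derivation:
step 0: (9 - (if (if true then (((\x.(\y.false)) false) (let z = false in 4)) else (let u = (let v = 1 in false) in u)) then (1 * (if (9 < 0) then (if false then 2 else 3) else (if false then 1 else 7))) else 4))
step 1: [if@1.0] (9 - (if (((\x.(\y.false)) false) (let z = false in 4)) then (1 * (if (9 < 0) then (if false then 2 else 3) else (if false then 1 else 7))) else 4))
step 2: [beta@1.0.0] (9 - (if ((\y.false) (let z = false in 4)) then (1 * (if (9 < 0) then (if false then 2 else 3) else (if false then 1 else 7))) else 4))
step 3: [let@1.0.1] (9 - (if ((\y.false) 4) then (1 * (if (9 < 0) then (if false then 2 else 3) else (if false then 1 else 7))) else 4))
step 4: [beta@1.0] (9 - (if false then (1 * (if (9 < 0) then (if false then 2 else 3) else (if false then 1 else 7))) else 4))
step 5: [if@1] (9 - 4)
step 6: [delta@root] 5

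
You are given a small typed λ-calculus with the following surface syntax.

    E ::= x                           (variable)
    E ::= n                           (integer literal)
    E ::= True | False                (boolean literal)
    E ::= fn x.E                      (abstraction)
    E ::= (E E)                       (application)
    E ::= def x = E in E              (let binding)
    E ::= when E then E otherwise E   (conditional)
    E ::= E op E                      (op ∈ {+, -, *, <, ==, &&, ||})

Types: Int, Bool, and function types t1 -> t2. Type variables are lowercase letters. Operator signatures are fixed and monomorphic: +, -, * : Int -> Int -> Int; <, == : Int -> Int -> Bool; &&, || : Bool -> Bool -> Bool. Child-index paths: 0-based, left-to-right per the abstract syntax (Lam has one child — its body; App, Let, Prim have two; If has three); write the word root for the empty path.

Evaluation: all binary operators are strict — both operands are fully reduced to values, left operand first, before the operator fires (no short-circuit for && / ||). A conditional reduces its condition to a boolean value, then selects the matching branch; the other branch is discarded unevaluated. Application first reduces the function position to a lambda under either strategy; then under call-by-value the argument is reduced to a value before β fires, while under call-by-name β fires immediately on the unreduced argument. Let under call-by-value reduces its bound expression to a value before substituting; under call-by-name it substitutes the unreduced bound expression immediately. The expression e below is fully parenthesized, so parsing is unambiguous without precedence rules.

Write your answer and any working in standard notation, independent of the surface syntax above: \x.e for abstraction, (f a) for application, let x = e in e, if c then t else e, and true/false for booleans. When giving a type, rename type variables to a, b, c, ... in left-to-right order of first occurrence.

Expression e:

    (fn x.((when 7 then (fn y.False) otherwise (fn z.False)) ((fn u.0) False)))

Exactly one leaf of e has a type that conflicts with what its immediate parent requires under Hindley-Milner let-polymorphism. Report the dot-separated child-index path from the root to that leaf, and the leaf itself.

Answer: 0.0.0 : 7

Trace:
  unify Int ~ Bool
  FAIL: mismatch Int ~ Bool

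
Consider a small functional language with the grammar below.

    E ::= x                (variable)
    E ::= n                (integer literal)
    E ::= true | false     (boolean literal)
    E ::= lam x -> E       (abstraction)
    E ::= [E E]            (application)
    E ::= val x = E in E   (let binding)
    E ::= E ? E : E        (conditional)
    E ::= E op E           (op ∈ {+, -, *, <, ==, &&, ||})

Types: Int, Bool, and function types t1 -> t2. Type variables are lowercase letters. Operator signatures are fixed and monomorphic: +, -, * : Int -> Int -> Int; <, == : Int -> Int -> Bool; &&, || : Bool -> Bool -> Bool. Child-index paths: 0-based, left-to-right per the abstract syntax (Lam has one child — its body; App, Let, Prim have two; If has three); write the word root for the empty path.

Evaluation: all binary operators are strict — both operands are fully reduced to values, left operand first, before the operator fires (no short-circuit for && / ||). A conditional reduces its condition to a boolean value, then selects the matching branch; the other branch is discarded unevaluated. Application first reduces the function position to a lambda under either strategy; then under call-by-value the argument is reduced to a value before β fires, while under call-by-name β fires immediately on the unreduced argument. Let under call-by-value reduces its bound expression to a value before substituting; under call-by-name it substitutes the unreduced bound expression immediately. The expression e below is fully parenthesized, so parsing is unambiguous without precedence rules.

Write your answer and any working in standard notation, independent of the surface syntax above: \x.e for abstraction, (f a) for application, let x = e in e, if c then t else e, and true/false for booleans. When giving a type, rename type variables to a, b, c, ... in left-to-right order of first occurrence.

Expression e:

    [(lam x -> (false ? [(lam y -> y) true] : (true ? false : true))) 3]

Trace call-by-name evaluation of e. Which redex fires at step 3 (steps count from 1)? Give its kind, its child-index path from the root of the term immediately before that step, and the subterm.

Answer: if at root : (if true then false else true)

Working:
step 0: ((\x.(if false then ((\y.y) true) else (if true then false else true))) 3)
step 1: [beta@root] (if false then ((\y.y) true) else (if true then false else true))
step 2: [if@root] (if true then false else true)
step 3: [if@root] false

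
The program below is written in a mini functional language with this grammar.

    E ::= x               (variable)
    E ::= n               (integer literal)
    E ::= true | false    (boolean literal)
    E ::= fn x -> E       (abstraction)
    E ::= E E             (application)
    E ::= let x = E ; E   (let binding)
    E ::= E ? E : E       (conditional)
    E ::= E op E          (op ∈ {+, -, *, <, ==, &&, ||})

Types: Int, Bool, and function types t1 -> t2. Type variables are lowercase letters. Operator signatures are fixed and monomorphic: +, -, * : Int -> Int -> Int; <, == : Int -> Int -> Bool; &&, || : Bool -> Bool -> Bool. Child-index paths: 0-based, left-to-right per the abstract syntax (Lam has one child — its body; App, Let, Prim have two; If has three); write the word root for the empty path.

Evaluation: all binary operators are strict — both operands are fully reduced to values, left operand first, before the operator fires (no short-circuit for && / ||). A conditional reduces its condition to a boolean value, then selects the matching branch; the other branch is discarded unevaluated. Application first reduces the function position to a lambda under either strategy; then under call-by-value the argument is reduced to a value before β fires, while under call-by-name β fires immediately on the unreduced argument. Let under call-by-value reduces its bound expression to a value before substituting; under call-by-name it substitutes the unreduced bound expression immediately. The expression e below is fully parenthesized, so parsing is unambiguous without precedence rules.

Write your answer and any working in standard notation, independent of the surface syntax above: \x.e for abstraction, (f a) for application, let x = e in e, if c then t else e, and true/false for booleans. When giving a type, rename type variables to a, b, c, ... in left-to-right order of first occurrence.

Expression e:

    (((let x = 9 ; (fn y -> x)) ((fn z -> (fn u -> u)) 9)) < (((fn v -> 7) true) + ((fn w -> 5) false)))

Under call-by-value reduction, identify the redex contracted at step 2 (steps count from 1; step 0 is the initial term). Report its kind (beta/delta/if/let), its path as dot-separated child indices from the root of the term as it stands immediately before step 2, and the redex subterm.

Answer: beta at 0.1 : ((\z.(\u.u)) 9)

Working:
step 0: (((let x = 9 in (\y.x)) ((\z.(\u.u)) 9)) < (((\v.7) true) + ((\w.5) false)))
step 1: [let@0.0] (((\y.9) ((\z.(\u.u)) 9)) < (((\v.7) true) + ((\w.5) false)))
step 2: [beta@0.1] (((\y.9) (\u.u)) < (((\v.7) true) + ((\w.5) false)))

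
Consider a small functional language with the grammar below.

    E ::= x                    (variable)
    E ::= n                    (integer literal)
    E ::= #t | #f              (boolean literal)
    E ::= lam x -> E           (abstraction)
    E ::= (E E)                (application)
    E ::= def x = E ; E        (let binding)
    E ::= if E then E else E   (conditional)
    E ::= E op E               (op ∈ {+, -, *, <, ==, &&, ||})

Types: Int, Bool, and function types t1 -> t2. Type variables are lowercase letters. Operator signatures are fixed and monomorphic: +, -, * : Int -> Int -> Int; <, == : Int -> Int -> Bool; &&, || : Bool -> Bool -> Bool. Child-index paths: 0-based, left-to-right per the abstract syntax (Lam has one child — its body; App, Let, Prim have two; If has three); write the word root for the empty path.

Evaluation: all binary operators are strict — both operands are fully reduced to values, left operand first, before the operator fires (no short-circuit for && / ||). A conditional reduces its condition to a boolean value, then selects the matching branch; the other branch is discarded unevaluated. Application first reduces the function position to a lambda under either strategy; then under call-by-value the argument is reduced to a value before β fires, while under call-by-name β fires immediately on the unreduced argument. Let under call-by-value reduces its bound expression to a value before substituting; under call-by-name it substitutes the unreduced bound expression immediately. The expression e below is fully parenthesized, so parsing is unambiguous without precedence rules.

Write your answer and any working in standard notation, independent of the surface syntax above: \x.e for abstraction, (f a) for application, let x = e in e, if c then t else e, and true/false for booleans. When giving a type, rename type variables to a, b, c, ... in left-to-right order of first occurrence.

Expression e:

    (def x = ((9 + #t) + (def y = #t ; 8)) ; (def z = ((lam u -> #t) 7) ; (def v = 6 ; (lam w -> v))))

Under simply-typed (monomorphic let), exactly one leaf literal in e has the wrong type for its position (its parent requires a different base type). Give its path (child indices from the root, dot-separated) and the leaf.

Answer: 0.0.1 : true

Derivation:
  unify Int ~ Int
  unify Bool ~ Int
  FAIL: mismatch Bool ~ Int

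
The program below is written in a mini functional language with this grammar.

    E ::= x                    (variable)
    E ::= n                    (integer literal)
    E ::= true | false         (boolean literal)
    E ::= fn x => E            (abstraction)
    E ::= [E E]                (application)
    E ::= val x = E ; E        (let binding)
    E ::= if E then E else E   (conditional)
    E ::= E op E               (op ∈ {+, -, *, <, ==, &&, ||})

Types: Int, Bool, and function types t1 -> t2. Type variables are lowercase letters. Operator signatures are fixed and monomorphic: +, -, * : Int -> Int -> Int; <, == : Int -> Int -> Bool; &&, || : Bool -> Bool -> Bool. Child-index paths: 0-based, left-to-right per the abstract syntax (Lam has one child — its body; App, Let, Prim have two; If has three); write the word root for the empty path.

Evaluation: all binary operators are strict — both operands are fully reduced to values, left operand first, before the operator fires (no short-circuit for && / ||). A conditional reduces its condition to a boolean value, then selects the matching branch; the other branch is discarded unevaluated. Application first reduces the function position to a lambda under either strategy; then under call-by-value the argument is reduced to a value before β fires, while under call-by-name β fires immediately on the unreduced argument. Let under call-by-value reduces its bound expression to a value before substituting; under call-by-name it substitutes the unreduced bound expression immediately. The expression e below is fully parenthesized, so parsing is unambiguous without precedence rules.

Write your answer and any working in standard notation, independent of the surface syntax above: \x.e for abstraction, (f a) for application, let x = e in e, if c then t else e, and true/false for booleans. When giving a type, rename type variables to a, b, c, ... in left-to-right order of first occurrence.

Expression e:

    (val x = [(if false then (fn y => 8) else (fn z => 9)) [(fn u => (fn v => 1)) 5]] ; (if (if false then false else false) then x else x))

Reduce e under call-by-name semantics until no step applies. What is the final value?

Working:
step 0: (let x = ((if false then (\y.8) else (\z.9)) ((\u.(\v.1)) 5)) in (if (if false then false else false) then x else x))
step 1: [let@root] (if (if false then false else false) then ((if false then (\y.8) else (\z.9)) ((\u.(\v.1)) 5)) else ((if false then (\y.8) else (\z.9)) ((\u.(\v.1)) 5)))
step 2: [if@0] (if false then ((if false then (\y.8) else (\z.9)) ((\u.(\v.1)) 5)) else ((if false then (\y.8) else (\z.9)) ((\u.(\v.1)) 5)))
step 3: [if@root] ((if false then (\y.8) else (\z.9)) ((\u.(\v.1)) 5))
step 4: [if@0] ((\z.9) ((\u.(\v.1)) 5))
step 5: [beta@root] 9

Answer: 9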